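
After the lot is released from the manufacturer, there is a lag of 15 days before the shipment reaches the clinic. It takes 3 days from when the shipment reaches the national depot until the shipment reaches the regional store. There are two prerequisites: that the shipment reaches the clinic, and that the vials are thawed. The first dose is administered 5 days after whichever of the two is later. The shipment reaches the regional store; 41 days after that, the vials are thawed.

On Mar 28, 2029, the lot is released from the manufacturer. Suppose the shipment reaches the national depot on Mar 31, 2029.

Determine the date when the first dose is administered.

The lot is released from the manufacturer: Mar 28, 2029.
The shipment reaches the clinic: Mar 28, 2029 + 15 days = Apr 12, 2029.
The shipment reaches the national depot: Mar 31, 2029.
The shipment reaches the regional store: Mar 31, 2029 + 3 days = Apr 3, 2029.
The vials are thawed: Apr 3, 2029 + 41 days = May 14, 2029.
Both prerequisites met — the shipment reaches the clinic (Apr 12, 2029), the vials are thawed (May 14, 2029); the later is May 14, 2029.
The first dose is administered: May 14, 2029 + 5 days = May 19, 2029.

May 19, 2029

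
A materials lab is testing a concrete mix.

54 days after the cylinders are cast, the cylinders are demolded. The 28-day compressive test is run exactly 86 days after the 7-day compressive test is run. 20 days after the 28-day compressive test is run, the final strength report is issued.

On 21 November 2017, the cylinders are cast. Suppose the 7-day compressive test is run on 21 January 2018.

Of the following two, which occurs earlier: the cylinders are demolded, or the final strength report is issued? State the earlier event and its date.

The cylinders are demolded — 14 January 2018

The cylinders are cast: Nov 21, 2017.
The cylinders are demolded: Nov 21, 2017 + 54 days = Jan 14, 2018.
The 7-day compressive test is run: Jan 21, 2018.
The 28-day compressive test is run: Jan 21, 2018 + 86 days = Apr 17, 2018.
The final strength report is issued: Apr 17, 2018 + 20 days = May 7, 2018.
Comparing: the cylinders are demolded on Jan 14, 2018 vs the final strength report is issued on May 7, 2018. Earlier: the cylinders are demolded.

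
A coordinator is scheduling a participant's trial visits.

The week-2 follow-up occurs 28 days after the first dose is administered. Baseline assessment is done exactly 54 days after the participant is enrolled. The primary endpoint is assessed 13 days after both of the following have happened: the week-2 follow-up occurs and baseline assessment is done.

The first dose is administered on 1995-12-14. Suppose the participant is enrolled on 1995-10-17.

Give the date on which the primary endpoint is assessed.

1996-01-24

The first dose is administered: Dec 14, 1995.
The week-2 follow-up occurs: Dec 14, 1995 + 28 days = Jan 11, 1996.
The participant is enrolled: Oct 17, 1995.
Baseline assessment is done: Oct 17, 1995 + 54 days = Dec 10, 1995.
Both prerequisites met — the week-2 follow-up occurs (Jan 11, 1996), baseline assessment is done (Dec 10, 1995); the later is Jan 11, 1996.
The primary endpoint is assessed: Jan 11, 1996 + 13 days = Jan 24, 1996.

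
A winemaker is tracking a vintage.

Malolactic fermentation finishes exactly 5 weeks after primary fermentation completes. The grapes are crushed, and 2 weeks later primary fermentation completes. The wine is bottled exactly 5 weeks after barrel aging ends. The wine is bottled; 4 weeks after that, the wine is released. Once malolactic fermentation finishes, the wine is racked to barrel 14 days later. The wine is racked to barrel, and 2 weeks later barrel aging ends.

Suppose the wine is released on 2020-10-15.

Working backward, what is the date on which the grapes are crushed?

2020-05-28

The wine is released: Oct 15, 2020.
The wine is bottled: Oct 15, 2020 − 4 weeks = Sep 17, 2020.
Barrel aging ends: Sep 17, 2020 − 5 weeks = Aug 13, 2020.
The wine is racked to barrel: Aug 13, 2020 − 2 weeks = Jul 30, 2020.
Malolactic fermentation finishes: Jul 30, 2020 − 14 days = Jul 16, 2020.
Primary fermentation completes: Jul 16, 2020 − 5 weeks = Jun 11, 2020.
The grapes are crushed: Jun 11, 2020 − 2 weeks = May 28, 2020.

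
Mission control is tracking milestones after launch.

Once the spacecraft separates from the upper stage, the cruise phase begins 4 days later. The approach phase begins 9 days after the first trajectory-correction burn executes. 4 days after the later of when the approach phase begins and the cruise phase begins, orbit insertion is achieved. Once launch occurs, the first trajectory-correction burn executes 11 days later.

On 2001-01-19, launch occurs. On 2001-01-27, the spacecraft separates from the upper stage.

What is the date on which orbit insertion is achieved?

2001-02-12

Launch occurs: Jan 19, 2001.
The first trajectory-correction burn executes: Jan 19, 2001 + 11 days = Jan 30, 2001.
The approach phase begins: Jan 30, 2001 + 9 days = Feb 8, 2001.
The spacecraft separates from the upper stage: Jan 27, 2001.
The cruise phase begins: Jan 27, 2001 + 4 days = Jan 31, 2001.
Both prerequisites met — the approach phase begins (Feb 8, 2001), the cruise phase begins (Jan 31, 2001); the later is Feb 8, 2001.
Orbit insertion is achieved: Feb 8, 2001 + 4 days = Feb 12, 2001.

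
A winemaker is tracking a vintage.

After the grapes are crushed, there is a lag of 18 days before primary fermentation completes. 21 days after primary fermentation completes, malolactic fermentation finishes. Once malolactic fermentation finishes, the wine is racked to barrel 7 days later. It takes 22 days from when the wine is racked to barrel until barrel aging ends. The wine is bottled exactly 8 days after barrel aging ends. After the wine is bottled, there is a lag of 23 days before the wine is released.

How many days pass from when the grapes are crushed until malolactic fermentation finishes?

39 days

Causal path: the grapes are crushed → primary fermentation completes → malolactic fermentation finishes.
Total delay along the path: 18 + 21 = 39 days.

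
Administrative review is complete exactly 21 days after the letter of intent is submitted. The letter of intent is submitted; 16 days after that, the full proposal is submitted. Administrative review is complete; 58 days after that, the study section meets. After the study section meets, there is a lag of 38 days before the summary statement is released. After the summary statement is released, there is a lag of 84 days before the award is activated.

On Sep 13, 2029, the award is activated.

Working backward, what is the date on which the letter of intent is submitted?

The award is activated: Sep 13, 2029.
The summary statement is released: Sep 13, 2029 − 84 days = Jun 21, 2029.
The study section meets: Jun 21, 2029 − 38 days = May 14, 2029.
Administrative review is complete: May 14, 2029 − 58 days = Mar 17, 2029.
The letter of intent is submitted: Mar 17, 2029 − 21 days = Feb 24, 2029.

Feb 24, 2029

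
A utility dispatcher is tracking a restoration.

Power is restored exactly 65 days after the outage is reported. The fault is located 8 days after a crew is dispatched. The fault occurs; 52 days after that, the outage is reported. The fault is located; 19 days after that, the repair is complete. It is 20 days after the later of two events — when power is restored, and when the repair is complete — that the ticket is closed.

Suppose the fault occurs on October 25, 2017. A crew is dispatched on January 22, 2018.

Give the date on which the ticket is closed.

The fault occurs: Oct 25, 2017.
The outage is reported: Oct 25, 2017 + 52 days = Dec 16, 2017.
Power is restored: Dec 16, 2017 + 65 days = Feb 19, 2018.
A crew is dispatched: Jan 22, 2018.
The fault is located: Jan 22, 2018 + 8 days = Jan 30, 2018.
The repair is complete: Jan 30, 2018 + 19 days = Feb 18, 2018.
Both prerequisites met — power is restored (Feb 19, 2018), the repair is complete (Feb 18, 2018); the later is Feb 19, 2018.
The ticket is closed: Feb 19, 2018 + 20 days = Mar 11, 2018.

March 11, 2018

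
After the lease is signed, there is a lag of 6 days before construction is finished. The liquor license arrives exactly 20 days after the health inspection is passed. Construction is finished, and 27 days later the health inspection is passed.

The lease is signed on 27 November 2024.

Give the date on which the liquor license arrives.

19 January 2025

The lease is signed: Nov 27, 2024.
Construction is finished: Nov 27, 2024 + 6 days = Dec 3, 2024.
The health inspection is passed: Dec 3, 2024 + 27 days = Dec 30, 2024.
The liquor license arrives: Dec 30, 2024 + 20 days = Jan 19, 2025.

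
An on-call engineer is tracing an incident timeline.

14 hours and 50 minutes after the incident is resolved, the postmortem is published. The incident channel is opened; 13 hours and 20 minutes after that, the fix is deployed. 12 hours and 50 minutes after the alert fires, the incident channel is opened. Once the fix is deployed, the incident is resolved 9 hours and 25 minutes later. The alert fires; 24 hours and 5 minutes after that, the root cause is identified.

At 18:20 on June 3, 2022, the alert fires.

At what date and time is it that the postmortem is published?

The alert fires: 18:20 Jun 3, 2022.
The incident channel is opened: 18:20 Jun 3, 2022 + 12h50m = 07:10 Jun 4, 2022.
The fix is deployed: 07:10 Jun 4, 2022 + 13h20m = 20:30 Jun 4, 2022.
The incident is resolved: 20:30 Jun 4, 2022 + 9h25m = 05:55 Jun 5, 2022.
The postmortem is published: 05:55 Jun 5, 2022 + 14h50m = 20:45 Jun 5, 2022.

20:45 on June 5, 2022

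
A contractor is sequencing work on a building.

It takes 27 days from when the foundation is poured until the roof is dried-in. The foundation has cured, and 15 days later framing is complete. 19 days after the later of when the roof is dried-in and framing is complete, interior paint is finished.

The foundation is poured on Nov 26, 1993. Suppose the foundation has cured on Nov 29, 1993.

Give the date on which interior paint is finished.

Jan 11, 1994

The foundation is poured: Nov 26, 1993.
The roof is dried-in: Nov 26, 1993 + 27 days = Dec 23, 1993.
The foundation has cured: Nov 29, 1993.
Framing is complete: Nov 29, 1993 + 15 days = Dec 14, 1993.
Both prerequisites met — the roof is dried-in (Dec 23, 1993), framing is complete (Dec 14, 1993); the later is Dec 23, 1993.
Interior paint is finished: Dec 23, 1993 + 19 days = Jan 11, 1994.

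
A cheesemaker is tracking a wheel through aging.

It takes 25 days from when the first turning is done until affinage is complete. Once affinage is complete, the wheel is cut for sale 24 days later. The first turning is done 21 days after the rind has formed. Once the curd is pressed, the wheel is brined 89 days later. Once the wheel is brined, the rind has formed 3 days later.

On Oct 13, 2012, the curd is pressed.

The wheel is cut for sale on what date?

The curd is pressed: Oct 13, 2012.
The wheel is brined: Oct 13, 2012 + 89 days = Jan 10, 2013.
The rind has formed: Jan 10, 2013 + 3 days = Jan 13, 2013.
The first turning is done: Jan 13, 2013 + 21 days = Feb 3, 2013.
Affinage is complete: Feb 3, 2013 + 25 days = Feb 28, 2013.
The wheel is cut for sale: Feb 28, 2013 + 24 days = Mar 24, 2013.

Mar 24, 2013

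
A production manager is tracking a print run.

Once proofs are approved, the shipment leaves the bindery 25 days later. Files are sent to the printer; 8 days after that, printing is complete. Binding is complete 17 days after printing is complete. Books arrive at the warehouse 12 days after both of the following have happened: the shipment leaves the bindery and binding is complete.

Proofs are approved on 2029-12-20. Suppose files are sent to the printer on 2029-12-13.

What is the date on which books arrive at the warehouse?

Proofs are approved: Dec 20, 2029.
The shipment leaves the bindery: Dec 20, 2029 + 25 days = Jan 14, 2030.
Files are sent to the printer: Dec 13, 2029.
Printing is complete: Dec 13, 2029 + 8 days = Dec 21, 2029.
Binding is complete: Dec 21, 2029 + 17 days = Jan 7, 2030.
Both prerequisites met — the shipment leaves the bindery (Jan 14, 2030), binding is complete (Jan 7, 2030); the later is Jan 14, 2030.
Books arrive at the warehouse: Jan 14, 2030 + 12 days = Jan 26, 2030.

2030-01-26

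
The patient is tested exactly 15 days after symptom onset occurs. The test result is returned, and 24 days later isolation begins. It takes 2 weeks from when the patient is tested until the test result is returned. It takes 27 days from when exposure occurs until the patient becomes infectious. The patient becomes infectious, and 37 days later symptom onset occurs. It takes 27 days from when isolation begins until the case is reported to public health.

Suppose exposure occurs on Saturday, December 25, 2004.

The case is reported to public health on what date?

Wednesday, May 18, 2005

Exposure occurs: Dec 25, 2004.
The patient becomes infectious: Dec 25, 2004 + 27 days = Jan 21, 2005.
Symptom onset occurs: Jan 21, 2005 + 37 days = Feb 27, 2005.
The patient is tested: Feb 27, 2005 + 15 days = Mar 14, 2005.
The test result is returned: Mar 14, 2005 + 2 weeks = Mar 28, 2005.
Isolation begins: Mar 28, 2005 + 24 days = Apr 21, 2005.
The case is reported to public health: Apr 21, 2005 + 27 days = May 18, 2005.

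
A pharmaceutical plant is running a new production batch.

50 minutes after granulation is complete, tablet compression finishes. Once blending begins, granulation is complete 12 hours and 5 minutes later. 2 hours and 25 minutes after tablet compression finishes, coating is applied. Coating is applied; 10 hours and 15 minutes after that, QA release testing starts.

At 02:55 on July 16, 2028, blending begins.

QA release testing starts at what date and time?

04:30 on July 17, 2028

Blending begins: 02:55 Jul 16, 2028.
Granulation is complete: 02:55 Jul 16, 2028 + 12h05m = 15:00 Jul 16, 2028.
Tablet compression finishes: 15:00 Jul 16, 2028 + 50m = 15:50 Jul 16, 2028.
Coating is applied: 15:50 Jul 16, 2028 + 2h25m = 18:15 Jul 16, 2028.
QA release testing starts: 18:15 Jul 16, 2028 + 10h15m = 04:30 Jul 17, 2028.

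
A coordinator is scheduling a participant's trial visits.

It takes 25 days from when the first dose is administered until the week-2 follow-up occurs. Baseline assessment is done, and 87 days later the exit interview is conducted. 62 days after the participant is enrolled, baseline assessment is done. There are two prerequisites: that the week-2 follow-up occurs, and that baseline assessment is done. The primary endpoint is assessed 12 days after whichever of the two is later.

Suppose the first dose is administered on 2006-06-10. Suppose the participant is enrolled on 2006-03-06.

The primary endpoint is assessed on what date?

The first dose is administered: Jun 10, 2006.
The week-2 follow-up occurs: Jun 10, 2006 + 25 days = Jul 5, 2006.
The participant is enrolled: Mar 6, 2006.
Baseline assessment is done: Mar 6, 2006 + 62 days = May 7, 2006.
Both prerequisites met — the week-2 follow-up occurs (Jul 5, 2006), baseline assessment is done (May 7, 2006); the later is Jul 5, 2006.
The primary endpoint is assessed: Jul 5, 2006 + 12 days = Jul 17, 2006.

2006-07-17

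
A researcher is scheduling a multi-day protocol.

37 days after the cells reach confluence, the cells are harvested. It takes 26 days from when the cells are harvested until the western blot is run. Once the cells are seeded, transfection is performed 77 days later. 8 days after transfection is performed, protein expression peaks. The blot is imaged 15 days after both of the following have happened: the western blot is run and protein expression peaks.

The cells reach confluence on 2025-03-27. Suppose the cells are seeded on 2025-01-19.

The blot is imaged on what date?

2025-06-13

The cells reach confluence: Mar 27, 2025.
The cells are harvested: Mar 27, 2025 + 37 days = May 3, 2025.
The western blot is run: May 3, 2025 + 26 days = May 29, 2025.
The cells are seeded: Jan 19, 2025.
Transfection is performed: Jan 19, 2025 + 77 days = Apr 6, 2025.
Protein expression peaks: Apr 6, 2025 + 8 days = Apr 14, 2025.
Both prerequisites met — the western blot is run (May 29, 2025), protein expression peaks (Apr 14, 2025); the later is May 29, 2025.
The blot is imaged: May 29, 2025 + 15 days = Jun 13, 2025.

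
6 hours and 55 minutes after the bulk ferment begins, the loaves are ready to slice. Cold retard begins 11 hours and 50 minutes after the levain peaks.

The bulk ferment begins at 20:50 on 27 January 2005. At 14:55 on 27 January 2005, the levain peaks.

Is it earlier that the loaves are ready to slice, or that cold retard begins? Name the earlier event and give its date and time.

The bulk ferment begins: 20:50 Jan 27, 2005.
The loaves are ready to slice: 20:50 Jan 27, 2005 + 6h55m = 03:45 Jan 28, 2005.
The levain peaks: 14:55 Jan 27, 2005.
Cold retard begins: 14:55 Jan 27, 2005 + 11h50m = 02:45 Jan 28, 2005.
Comparing: the loaves are ready to slice at 03:45 Jan 28, 2005 vs cold retard begins at 02:45 Jan 28, 2005. Earlier: cold retard begins.

Cold retard begins — 02:45 on 28 January 2005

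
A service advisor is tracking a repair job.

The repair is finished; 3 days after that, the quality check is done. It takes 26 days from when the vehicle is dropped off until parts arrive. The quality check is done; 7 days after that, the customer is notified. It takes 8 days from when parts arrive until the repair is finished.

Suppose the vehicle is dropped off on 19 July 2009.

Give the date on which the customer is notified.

The vehicle is dropped off: Jul 19, 2009.
Parts arrive: Jul 19, 2009 + 26 days = Aug 14, 2009.
The repair is finished: Aug 14, 2009 + 8 days = Aug 22, 2009.
The quality check is done: Aug 22, 2009 + 3 days = Aug 25, 2009.
The customer is notified: Aug 25, 2009 + 7 days = Sep 1, 2009.

1 September 2009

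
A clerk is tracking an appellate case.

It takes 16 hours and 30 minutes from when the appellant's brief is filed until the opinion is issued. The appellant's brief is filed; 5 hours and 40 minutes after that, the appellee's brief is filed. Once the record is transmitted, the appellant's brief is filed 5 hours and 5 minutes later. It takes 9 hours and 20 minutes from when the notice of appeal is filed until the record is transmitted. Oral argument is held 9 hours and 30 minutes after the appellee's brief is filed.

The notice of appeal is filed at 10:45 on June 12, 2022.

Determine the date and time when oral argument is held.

The notice of appeal is filed: 10:45 Jun 12, 2022.
The record is transmitted: 10:45 Jun 12, 2022 + 9h20m = 20:05 Jun 12, 2022.
The appellant's brief is filed: 20:05 Jun 12, 2022 + 5h05m = 01:10 Jun 13, 2022.
The appellee's brief is filed: 01:10 Jun 13, 2022 + 5h40m = 06:50 Jun 13, 2022.
Oral argument is held: 06:50 Jun 13, 2022 + 9h30m = 16:20 Jun 13, 2022.

16:20 on June 13, 2022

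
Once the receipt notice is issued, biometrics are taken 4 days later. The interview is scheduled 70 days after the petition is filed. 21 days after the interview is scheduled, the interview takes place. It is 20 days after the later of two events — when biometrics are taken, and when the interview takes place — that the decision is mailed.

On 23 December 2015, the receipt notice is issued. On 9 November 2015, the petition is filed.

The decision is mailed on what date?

The receipt notice is issued: Dec 23, 2015.
Biometrics are taken: Dec 23, 2015 + 4 days = Dec 27, 2015.
The petition is filed: Nov 9, 2015.
The interview is scheduled: Nov 9, 2015 + 70 days = Jan 18, 2016.
The interview takes place: Jan 18, 2016 + 21 days = Feb 8, 2016.
Both prerequisites met — biometrics are taken (Dec 27, 2015), the interview takes place (Feb 8, 2016); the later is Feb 8, 2016.
The decision is mailed: Feb 8, 2016 + 20 days = Feb 28, 2016.

28 February 2016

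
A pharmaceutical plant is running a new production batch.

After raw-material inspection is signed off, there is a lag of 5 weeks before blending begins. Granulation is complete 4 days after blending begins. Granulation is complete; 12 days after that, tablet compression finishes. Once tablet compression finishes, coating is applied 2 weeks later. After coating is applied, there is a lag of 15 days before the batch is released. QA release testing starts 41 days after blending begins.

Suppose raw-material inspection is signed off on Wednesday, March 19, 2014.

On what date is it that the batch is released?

Raw-material inspection is signed off: Mar 19, 2014.
Blending begins: Mar 19, 2014 + 5 weeks = Apr 23, 2014.
Granulation is complete: Apr 23, 2014 + 4 days = Apr 27, 2014.
Tablet compression finishes: Apr 27, 2014 + 12 days = May 9, 2014.
Coating is applied: May 9, 2014 + 2 weeks = May 23, 2014.
The batch is released: May 23, 2014 + 15 days = Jun 7, 2014.

Saturday, June 7, 2014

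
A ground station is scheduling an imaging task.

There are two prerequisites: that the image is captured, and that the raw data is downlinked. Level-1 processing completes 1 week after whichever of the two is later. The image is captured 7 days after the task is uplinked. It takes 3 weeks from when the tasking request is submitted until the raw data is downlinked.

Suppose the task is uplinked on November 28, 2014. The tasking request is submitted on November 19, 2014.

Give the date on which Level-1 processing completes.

December 17, 2014

The task is uplinked: Nov 28, 2014.
The image is captured: Nov 28, 2014 + 7 days = Dec 5, 2014.
The tasking request is submitted: Nov 19, 2014.
The raw data is downlinked: Nov 19, 2014 + 3 weeks = Dec 10, 2014.
Both prerequisites met — the image is captured (Dec 5, 2014), the raw data is downlinked (Dec 10, 2014); the later is Dec 10, 2014.
Level-1 processing completes: Dec 10, 2014 + 1 week = Dec 17, 2014.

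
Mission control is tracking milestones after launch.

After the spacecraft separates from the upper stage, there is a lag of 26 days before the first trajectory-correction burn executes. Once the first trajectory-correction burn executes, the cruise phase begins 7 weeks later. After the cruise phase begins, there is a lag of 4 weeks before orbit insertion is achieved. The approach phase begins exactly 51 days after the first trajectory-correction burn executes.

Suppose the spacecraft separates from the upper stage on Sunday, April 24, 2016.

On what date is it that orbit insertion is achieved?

Friday, August 5, 2016

The spacecraft separates from the upper stage: Apr 24, 2016.
The first trajectory-correction burn executes: Apr 24, 2016 + 26 days = May 20, 2016.
The cruise phase begins: May 20, 2016 + 7 weeks = Jul 8, 2016.
Orbit insertion is achieved: Jul 8, 2016 + 4 weeks = Aug 5, 2016.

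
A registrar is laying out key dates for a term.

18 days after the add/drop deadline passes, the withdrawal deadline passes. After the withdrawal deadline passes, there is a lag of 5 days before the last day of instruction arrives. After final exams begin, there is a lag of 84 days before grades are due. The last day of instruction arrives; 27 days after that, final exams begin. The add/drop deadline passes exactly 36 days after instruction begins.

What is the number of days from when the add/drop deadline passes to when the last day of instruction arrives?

23 days

Causal path: the add/drop deadline passes → the withdrawal deadline passes → the last day of instruction arrives.
Total delay along the path: 18 + 5 = 23 days.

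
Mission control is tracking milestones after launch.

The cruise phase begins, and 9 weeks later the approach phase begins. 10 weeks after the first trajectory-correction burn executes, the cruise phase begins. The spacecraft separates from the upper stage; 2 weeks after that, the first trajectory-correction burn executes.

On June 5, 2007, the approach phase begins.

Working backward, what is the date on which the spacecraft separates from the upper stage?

January 9, 2007

The approach phase begins: Jun 5, 2007.
The cruise phase begins: Jun 5, 2007 − 9 weeks = Apr 3, 2007.
The first trajectory-correction burn executes: Apr 3, 2007 − 10 weeks = Jan 23, 2007.
The spacecraft separates from the upper stage: Jan 23, 2007 − 2 weeks = Jan 9, 2007.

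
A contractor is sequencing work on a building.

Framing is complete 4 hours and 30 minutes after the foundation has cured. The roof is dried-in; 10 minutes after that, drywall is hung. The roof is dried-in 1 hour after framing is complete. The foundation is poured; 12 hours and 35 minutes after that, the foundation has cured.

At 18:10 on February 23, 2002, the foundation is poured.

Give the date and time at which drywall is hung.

The foundation is poured: 18:10 Feb 23, 2002.
The foundation has cured: 18:10 Feb 23, 2002 + 12h35m = 06:45 Feb 24, 2002.
Framing is complete: 06:45 Feb 24, 2002 + 4h30m = 11:15 Feb 24, 2002.
The roof is dried-in: 11:15 Feb 24, 2002 + 1h = 12:15 Feb 24, 2002.
Drywall is hung: 12:15 Feb 24, 2002 + 10m = 12:25 Feb 24, 2002.

12:25 on February 24, 2002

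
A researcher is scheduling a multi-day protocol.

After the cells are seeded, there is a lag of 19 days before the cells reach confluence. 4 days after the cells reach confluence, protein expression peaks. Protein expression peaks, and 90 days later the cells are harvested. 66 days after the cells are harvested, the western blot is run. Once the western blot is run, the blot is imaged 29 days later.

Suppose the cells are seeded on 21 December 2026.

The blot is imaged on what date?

17 July 2027

The cells are seeded: Dec 21, 2026.
The cells reach confluence: Dec 21, 2026 + 19 days = Jan 9, 2027.
Protein expression peaks: Jan 9, 2027 + 4 days = Jan 13, 2027.
The cells are harvested: Jan 13, 2027 + 90 days = Apr 13, 2027.
The western blot is run: Apr 13, 2027 + 66 days = Jun 18, 2027.
The blot is imaged: Jun 18, 2027 + 29 days = Jul 17, 2027.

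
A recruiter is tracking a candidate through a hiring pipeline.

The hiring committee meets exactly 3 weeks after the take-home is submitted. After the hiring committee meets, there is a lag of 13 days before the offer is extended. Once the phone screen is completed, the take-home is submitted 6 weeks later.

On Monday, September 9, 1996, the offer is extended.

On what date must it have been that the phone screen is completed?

The offer is extended: Sep 9, 1996.
The hiring committee meets: Sep 9, 1996 − 13 days = Aug 27, 1996.
The take-home is submitted: Aug 27, 1996 − 3 weeks = Aug 6, 1996.
The phone screen is completed: Aug 6, 1996 − 6 weeks = Jun 25, 1996.

Tuesday, June 25, 1996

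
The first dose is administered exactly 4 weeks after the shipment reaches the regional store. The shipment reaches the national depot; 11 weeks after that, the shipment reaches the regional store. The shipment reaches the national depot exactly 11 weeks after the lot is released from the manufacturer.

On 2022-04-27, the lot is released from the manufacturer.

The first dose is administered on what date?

The lot is released from the manufacturer: Apr 27, 2022.
The shipment reaches the national depot: Apr 27, 2022 + 11 weeks = Jul 13, 2022.
The shipment reaches the regional store: Jul 13, 2022 + 11 weeks = Sep 28, 2022.
The first dose is administered: Sep 28, 2022 + 4 weeks = Oct 26, 2022.

2022-10-26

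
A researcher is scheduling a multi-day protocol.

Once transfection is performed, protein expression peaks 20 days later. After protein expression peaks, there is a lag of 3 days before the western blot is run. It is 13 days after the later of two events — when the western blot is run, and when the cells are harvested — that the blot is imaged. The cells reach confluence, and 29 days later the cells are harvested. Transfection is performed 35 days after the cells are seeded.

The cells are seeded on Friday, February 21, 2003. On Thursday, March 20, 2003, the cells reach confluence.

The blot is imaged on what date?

The cells are seeded: Feb 21, 2003.
Transfection is performed: Feb 21, 2003 + 35 days = Mar 28, 2003.
Protein expression peaks: Mar 28, 2003 + 20 days = Apr 17, 2003.
The western blot is run: Apr 17, 2003 + 3 days = Apr 20, 2003.
The cells reach confluence: Mar 20, 2003.
The cells are harvested: Mar 20, 2003 + 29 days = Apr 18, 2003.
Both prerequisites met — the western blot is run (Apr 20, 2003), the cells are harvested (Apr 18, 2003); the later is Apr 20, 2003.
The blot is imaged: Apr 20, 2003 + 13 days = May 3, 2003.

Saturday, May 3, 2003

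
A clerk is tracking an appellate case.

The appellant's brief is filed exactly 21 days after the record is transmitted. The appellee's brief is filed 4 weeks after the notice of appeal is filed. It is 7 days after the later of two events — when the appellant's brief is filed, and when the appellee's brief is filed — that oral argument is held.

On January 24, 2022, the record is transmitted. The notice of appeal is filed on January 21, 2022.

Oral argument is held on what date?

The record is transmitted: Jan 24, 2022.
The appellant's brief is filed: Jan 24, 2022 + 21 days = Feb 14, 2022.
The notice of appeal is filed: Jan 21, 2022.
The appellee's brief is filed: Jan 21, 2022 + 4 weeks = Feb 18, 2022.
Both prerequisites met — the appellant's brief is filed (Feb 14, 2022), the appellee's brief is filed (Feb 18, 2022); the later is Feb 18, 2022.
Oral argument is held: Feb 18, 2022 + 7 days = Feb 25, 2022.

February 25, 2022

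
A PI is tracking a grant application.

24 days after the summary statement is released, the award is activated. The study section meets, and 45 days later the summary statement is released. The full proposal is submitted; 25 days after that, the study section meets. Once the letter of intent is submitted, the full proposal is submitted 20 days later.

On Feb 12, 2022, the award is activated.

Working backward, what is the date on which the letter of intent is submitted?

The award is activated: Feb 12, 2022.
The summary statement is released: Feb 12, 2022 − 24 days = Jan 19, 2022.
The study section meets: Jan 19, 2022 − 45 days = Dec 5, 2021.
The full proposal is submitted: Dec 5, 2021 − 25 days = Nov 10, 2021.
The letter of intent is submitted: Nov 10, 2021 − 20 days = Oct 21, 2021.

Oct 21, 2021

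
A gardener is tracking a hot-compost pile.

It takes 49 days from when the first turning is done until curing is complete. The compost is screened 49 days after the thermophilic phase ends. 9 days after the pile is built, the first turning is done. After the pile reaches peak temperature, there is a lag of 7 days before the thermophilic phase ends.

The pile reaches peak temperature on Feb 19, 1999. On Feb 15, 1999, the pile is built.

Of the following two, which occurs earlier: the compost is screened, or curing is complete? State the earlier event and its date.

The pile reaches peak temperature: Feb 19, 1999.
The thermophilic phase ends: Feb 19, 1999 + 7 days = Feb 26, 1999.
The compost is screened: Feb 26, 1999 + 49 days = Apr 16, 1999.
The pile is built: Feb 15, 1999.
The first turning is done: Feb 15, 1999 + 9 days = Feb 24, 1999.
Curing is complete: Feb 24, 1999 + 49 days = Apr 14, 1999.
Comparing: the compost is screened on Apr 16, 1999 vs curing is complete on Apr 14, 1999. Earlier: curing is complete.

Curing is complete — Apr 14, 1999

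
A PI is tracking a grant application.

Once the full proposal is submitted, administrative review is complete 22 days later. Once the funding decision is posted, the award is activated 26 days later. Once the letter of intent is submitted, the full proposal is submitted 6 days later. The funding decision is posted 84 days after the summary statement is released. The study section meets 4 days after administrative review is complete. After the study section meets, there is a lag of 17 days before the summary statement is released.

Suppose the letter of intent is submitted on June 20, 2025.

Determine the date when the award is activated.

November 26, 2025

The letter of intent is submitted: Jun 20, 2025.
The full proposal is submitted: Jun 20, 2025 + 6 days = Jun 26, 2025.
Administrative review is complete: Jun 26, 2025 + 22 days = Jul 18, 2025.
The study section meets: Jul 18, 2025 + 4 days = Jul 22, 2025.
The summary statement is released: Jul 22, 2025 + 17 days = Aug 8, 2025.
The funding decision is posted: Aug 8, 2025 + 84 days = Oct 31, 2025.
The award is activated: Oct 31, 2025 + 26 days = Nov 26, 2025.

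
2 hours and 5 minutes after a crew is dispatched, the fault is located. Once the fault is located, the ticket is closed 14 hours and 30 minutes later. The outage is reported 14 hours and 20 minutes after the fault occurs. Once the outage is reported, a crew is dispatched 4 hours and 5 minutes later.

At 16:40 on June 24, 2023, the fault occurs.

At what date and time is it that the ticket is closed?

03:40 on June 26, 2023

The fault occurs: 16:40 Jun 24, 2023.
The outage is reported: 16:40 Jun 24, 2023 + 14h20m = 07:00 Jun 25, 2023.
A crew is dispatched: 07:00 Jun 25, 2023 + 4h05m = 11:05 Jun 25, 2023.
The fault is located: 11:05 Jun 25, 2023 + 2h05m = 13:10 Jun 25, 2023.
The ticket is closed: 13:10 Jun 25, 2023 + 14h30m = 03:40 Jun 26, 2023.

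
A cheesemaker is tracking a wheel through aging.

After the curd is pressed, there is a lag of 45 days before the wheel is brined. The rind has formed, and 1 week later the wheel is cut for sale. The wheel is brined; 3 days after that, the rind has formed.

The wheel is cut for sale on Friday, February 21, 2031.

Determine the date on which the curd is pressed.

Saturday, December 28, 2030

The wheel is cut for sale: Feb 21, 2031.
The rind has formed: Feb 21, 2031 − 1 week = Feb 14, 2031.
The wheel is brined: Feb 14, 2031 − 3 days = Feb 11, 2031.
The curd is pressed: Feb 11, 2031 − 45 days = Dec 28, 2030.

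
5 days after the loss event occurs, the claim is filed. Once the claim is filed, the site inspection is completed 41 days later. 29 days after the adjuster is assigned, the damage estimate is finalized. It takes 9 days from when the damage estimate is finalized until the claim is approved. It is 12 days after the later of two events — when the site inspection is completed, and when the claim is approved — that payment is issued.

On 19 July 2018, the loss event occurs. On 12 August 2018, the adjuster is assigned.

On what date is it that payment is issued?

1 October 2018

The loss event occurs: Jul 19, 2018.
The claim is filed: Jul 19, 2018 + 5 days = Jul 24, 2018.
The site inspection is completed: Jul 24, 2018 + 41 days = Sep 3, 2018.
The adjuster is assigned: Aug 12, 2018.
The damage estimate is finalized: Aug 12, 2018 + 29 days = Sep 10, 2018.
The claim is approved: Sep 10, 2018 + 9 days = Sep 19, 2018.
Both prerequisites met — the site inspection is completed (Sep 3, 2018), the claim is approved (Sep 19, 2018); the later is Sep 19, 2018.
Payment is issued: Sep 19, 2018 + 12 days = Oct 1, 2018.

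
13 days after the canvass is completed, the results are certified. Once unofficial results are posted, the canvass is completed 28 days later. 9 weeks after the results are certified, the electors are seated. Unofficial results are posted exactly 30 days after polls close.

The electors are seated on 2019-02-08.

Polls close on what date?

2018-09-27

The electors are seated: Feb 8, 2019.
The results are certified: Feb 8, 2019 − 9 weeks = Dec 7, 2018.
The canvass is completed: Dec 7, 2018 − 13 days = Nov 24, 2018.
Unofficial results are posted: Nov 24, 2018 − 28 days = Oct 27, 2018.
Polls close: Oct 27, 2018 − 30 days = Sep 27, 2018.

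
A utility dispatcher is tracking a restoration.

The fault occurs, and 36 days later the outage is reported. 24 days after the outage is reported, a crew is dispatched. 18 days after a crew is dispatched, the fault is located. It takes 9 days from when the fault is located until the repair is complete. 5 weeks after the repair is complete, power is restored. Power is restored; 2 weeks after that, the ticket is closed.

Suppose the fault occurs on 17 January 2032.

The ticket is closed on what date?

1 June 2032

The fault occurs: Jan 17, 2032.
The outage is reported: Jan 17, 2032 + 36 days = Feb 22, 2032.
A crew is dispatched: Feb 22, 2032 + 24 days = Mar 17, 2032.
The fault is located: Mar 17, 2032 + 18 days = Apr 4, 2032.
The repair is complete: Apr 4, 2032 + 9 days = Apr 13, 2032.
Power is restored: Apr 13, 2032 + 5 weeks = May 18, 2032.
The ticket is closed: May 18, 2032 + 2 weeks = Jun 1, 2032.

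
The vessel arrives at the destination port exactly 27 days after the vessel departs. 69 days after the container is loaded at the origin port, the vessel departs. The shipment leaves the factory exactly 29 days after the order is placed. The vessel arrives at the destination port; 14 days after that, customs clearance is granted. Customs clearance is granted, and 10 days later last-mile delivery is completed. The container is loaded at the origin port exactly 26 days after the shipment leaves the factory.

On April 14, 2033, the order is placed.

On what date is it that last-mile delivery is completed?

October 6, 2033

The order is placed: Apr 14, 2033.
The shipment leaves the factory: Apr 14, 2033 + 29 days = May 13, 2033.
The container is loaded at the origin port: May 13, 2033 + 26 days = Jun 8, 2033.
The vessel departs: Jun 8, 2033 + 69 days = Aug 16, 2033.
The vessel arrives at the destination port: Aug 16, 2033 + 27 days = Sep 12, 2033.
Customs clearance is granted: Sep 12, 2033 + 14 days = Sep 26, 2033.
Last-mile delivery is completed: Sep 26, 2033 + 10 days = Oct 6, 2033.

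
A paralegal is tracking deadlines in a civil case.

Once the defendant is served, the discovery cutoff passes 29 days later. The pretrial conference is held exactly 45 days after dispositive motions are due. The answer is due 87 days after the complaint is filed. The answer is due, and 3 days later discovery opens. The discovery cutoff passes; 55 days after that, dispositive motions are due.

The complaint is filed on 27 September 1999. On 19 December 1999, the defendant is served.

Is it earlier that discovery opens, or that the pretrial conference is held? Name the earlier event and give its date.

Discovery opens — 26 December 1999

The complaint is filed: Sep 27, 1999.
The answer is due: Sep 27, 1999 + 87 days = Dec 23, 1999.
Discovery opens: Dec 23, 1999 + 3 days = Dec 26, 1999.
The defendant is served: Dec 19, 1999.
The discovery cutoff passes: Dec 19, 1999 + 29 days = Jan 17, 2000.
Dispositive motions are due: Jan 17, 2000 + 55 days = Mar 12, 2000.
The pretrial conference is held: Mar 12, 2000 + 45 days = Apr 26, 2000.
Comparing: discovery opens on Dec 26, 1999 vs the pretrial conference is held on Apr 26, 2000. Earlier: discovery opens.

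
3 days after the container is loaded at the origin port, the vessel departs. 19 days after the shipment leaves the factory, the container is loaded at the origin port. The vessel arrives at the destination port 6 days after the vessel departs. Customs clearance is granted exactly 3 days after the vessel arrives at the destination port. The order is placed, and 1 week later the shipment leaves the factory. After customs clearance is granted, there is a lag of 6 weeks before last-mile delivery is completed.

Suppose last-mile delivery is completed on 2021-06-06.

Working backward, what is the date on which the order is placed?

Last-mile delivery is completed: Jun 6, 2021.
Customs clearance is granted: Jun 6, 2021 − 6 weeks = Apr 25, 2021.
The vessel arrives at the destination port: Apr 25, 2021 − 3 days = Apr 22, 2021.
The vessel departs: Apr 22, 2021 − 6 days = Apr 16, 2021.
The container is loaded at the origin port: Apr 16, 2021 − 3 days = Apr 13, 2021.
The shipment leaves the factory: Apr 13, 2021 − 19 days = Mar 25, 2021.
The order is placed: Mar 25, 2021 − 1 week = Mar 18, 2021.

2021-03-18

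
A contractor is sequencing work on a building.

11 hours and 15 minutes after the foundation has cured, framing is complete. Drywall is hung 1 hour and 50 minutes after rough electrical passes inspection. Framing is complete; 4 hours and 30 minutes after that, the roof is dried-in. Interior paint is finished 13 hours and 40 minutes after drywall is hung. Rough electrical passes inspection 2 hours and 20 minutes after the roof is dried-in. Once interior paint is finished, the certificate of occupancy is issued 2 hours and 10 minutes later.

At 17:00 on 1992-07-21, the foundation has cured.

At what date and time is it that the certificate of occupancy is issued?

The foundation has cured: 17:00 Jul 21, 1992.
Framing is complete: 17:00 Jul 21, 1992 + 11h15m = 04:15 Jul 22, 1992.
The roof is dried-in: 04:15 Jul 22, 1992 + 4h30m = 08:45 Jul 22, 1992.
Rough electrical passes inspection: 08:45 Jul 22, 1992 + 2h20m = 11:05 Jul 22, 1992.
Drywall is hung: 11:05 Jul 22, 1992 + 1h50m = 12:55 Jul 22, 1992.
Interior paint is finished: 12:55 Jul 22, 1992 + 13h40m = 02:35 Jul 23, 1992.
The certificate of occupancy is issued: 02:35 Jul 23, 1992 + 2h10m = 04:45 Jul 23, 1992.

04:45 on 1992-07-23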